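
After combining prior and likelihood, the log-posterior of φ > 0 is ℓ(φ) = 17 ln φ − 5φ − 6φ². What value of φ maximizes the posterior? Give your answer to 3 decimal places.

φ̂_MAP = 1.000

ℓ'(φ) = 17/φ − 5 − 12φ. Setting this to zero and multiplying by φ: 12φ² + 5φ − 17 = 0.
φ = (−5 + √(5² + 4·12·17)) / (2·12) = (−5 + √841) / 24 = (−5 + 29)/24 = 1.
ℓ''(φ) = −17/φ² − 12 < 0, confirming a maximum.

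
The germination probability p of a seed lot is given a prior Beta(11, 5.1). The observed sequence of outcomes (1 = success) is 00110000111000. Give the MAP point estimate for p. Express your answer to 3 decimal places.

Prior: Beta(11, 5.1).
Data: 5 successes in 14 trials (from the sequence). The binomial likelihood contributes p^5(1−p)^9, so the posterior is Beta(11+5, 5.1+9) = Beta(16, 14.1).
For Beta(a, b) with a, b > 1 the mode is (a−1)/(a+b−2) = 15/28.1 ≈ 0.534.

p̂_MAP = 0.534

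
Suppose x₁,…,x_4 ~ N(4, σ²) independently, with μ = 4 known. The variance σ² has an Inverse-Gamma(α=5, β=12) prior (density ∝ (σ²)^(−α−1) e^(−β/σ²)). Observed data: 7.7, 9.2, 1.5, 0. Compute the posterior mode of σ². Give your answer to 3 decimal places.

σ̂²_MAP = 5.436

Sum of squared deviations about the known mean: SS = (7.7−4)² + (9.2−4)² + (1.5−4)² + (0−4)² = 62.98.
The Normal likelihood contributes (σ²)^(−n/2) exp(−SS/(2σ²)), so the posterior is Inverse-Gamma(α + n/2, β + SS/2) = Inverse-Gamma(7, 43.49).
The mode of Inverse-Gamma(a, b) is b/(a+1) = 43.49/8 ≈ 5.436.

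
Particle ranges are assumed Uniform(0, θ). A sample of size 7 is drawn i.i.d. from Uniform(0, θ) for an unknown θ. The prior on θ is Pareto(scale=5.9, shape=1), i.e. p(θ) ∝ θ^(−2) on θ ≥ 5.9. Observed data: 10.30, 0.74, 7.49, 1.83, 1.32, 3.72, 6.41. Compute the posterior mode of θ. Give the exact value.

θ̂_MAP = 10.30

The Uniform(0, θ) likelihood is θ^(−n) for θ ≥ max(xᵢ), zero otherwise. Here max(xᵢ) = 10.30.
Posterior ∝ θ^(−2) · θ^(−7) = θ^(−9) on θ ≥ max(5.9, 10.30) = 10.30.
This density is strictly decreasing in θ, so the posterior mode lies at the lower boundary of the support.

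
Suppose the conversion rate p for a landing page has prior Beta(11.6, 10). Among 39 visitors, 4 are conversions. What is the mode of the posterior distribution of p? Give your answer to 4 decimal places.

p̂_MAP = 0.2491

Prior: Beta(11.6, 10).
Data: 4 successes in 39 trials. The binomial likelihood contributes p^4(1−p)^35, so the posterior is Beta(11.6+4, 10+35) = Beta(15.6, 45).
For Beta(a, b) with a, b > 1 the mode is (a−1)/(a+b−2) = 14.6/58.6 ≈ 0.2491.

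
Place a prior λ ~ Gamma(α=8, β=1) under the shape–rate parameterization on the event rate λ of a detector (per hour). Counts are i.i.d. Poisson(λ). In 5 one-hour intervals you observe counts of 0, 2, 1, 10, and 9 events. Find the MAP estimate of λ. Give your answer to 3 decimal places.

Σxᵢ = 0+2+1+10+9 = 22, with n = 5.
Posterior ∝ λ^7e^(−1λ) · λ^22e^(−5λ) = λ^29e^(−6λ), i.e. Gamma(shape=30, rate=6).
The mode of a Gamma(a, b) with a ≥ 1 (shape–rate) is (a−1)/b = 29/6 ≈ 4.833.

λ̂_MAP = 4.833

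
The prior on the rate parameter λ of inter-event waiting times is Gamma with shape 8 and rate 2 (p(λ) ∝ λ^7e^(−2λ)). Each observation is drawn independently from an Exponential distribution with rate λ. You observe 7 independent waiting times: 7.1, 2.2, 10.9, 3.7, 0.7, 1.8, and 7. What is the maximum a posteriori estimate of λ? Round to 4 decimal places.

The Exponential(rate=λ) likelihood is ∝ λ^n e^(−λΣtᵢ). Here n = 7 and Σtᵢ = 7.1 + 2.2 + 10.9 + 3.7 + 0.7 + 1.8 + 7 = 33.4.
Posterior ∝ λ^7e^(−2λ) · λ^7e^(−33.4λ) = λ^14e^(−35.4λ), i.e. Gamma(15, 35.4).
Mode = (a−1)/b = 14/35.4 ≈ 0.3955.

λ̂_MAP = 0.3955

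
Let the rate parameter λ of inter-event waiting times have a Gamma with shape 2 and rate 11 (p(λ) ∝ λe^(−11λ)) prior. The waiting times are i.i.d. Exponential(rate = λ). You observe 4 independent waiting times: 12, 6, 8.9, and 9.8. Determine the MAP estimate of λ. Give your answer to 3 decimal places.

The Exponential(rate=λ) likelihood is ∝ λ^n e^(−λΣtᵢ). Here n = 4 and Σtᵢ = 12 + 6 + 8.9 + 9.8 = 36.7.
Posterior ∝ λe^(−11λ) · λ^4e^(−36.7λ) = λ^5e^(−47.7λ), i.e. Gamma(6, 47.7).
Mode = (a−1)/b = 5/47.7 ≈ 0.105.

λ̂_MAP = 0.105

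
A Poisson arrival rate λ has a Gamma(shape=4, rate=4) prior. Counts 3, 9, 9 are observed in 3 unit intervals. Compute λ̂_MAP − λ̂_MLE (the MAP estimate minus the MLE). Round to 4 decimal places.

Σxᵢ = 21. Posterior is Gamma(25, 7); MAP = (25−1)/7 = 24/7 ≈ 3.42857.
MLE = x̄ = 21/3 ≈ 7.00000.
Difference = 24/7 − 21/3 = -25/7 ≈ -3.5714.

MAP − MLE = -3.5714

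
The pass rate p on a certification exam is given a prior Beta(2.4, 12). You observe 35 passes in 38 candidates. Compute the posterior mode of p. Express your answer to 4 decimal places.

Prior: Beta(2.4, 12).
Data: 35 successes in 38 trials. The binomial likelihood contributes p^35(1−p)^3, so the posterior is Beta(2.4+35, 12+3) = Beta(37.4, 15).
For Beta(a, b) with a, b > 1 the mode is (a−1)/(a+b−2) = 36.4/50.4 ≈ 0.7222.

p̂_MAP = 0.7222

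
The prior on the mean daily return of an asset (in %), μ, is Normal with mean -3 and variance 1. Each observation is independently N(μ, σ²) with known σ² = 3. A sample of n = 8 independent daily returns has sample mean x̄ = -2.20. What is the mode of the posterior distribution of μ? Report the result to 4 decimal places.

n = 8, x̄ = -2.20.
For a Normal prior and Normal likelihood with known variance, the posterior is Normal; its mode equals its mean, the precision-weighted average.
Prior precision 1/σ₀² = 1/1 = 1; data precision n/σ² = 8/3.
μ̂ = (1·(-3) + (8/3)·(-2.2)) / (1 + 8/3) = (-133/15)/(11/3) = -133/55 ≈ -2.4182.

μ̂_MAP = -2.4182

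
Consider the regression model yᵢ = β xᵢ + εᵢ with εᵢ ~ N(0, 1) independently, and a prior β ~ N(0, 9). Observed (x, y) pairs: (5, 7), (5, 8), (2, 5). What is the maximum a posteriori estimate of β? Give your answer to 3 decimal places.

log p(β | y) = −Σ(yᵢ − βxᵢ)²/(2·1) − β²/(2·9) + const.
Setting the derivative to zero: Σxᵢ(yᵢ − βxᵢ)/1 − β/9 = 0, so β = Σxᵢyᵢ / (Σxᵢ² + σ²/τ²).
Σxᵢyᵢ = 5·7 + 5·8 + 2·5 = 85; Σxᵢ² = 54; σ²/τ² = 1/9.
β̂_MAP = 85 / (54 + 1/9) = 85/(487/9) = 765/487 ≈ 1.571.

β̂_MAP = 1.571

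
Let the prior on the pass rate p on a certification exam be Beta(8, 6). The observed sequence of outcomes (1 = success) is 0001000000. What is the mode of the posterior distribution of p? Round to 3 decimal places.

Prior: Beta(8, 6).
Data: 1 success in 10 trials (from the sequence). The binomial likelihood contributes p(1−p)^9, so the posterior is Beta(8+1, 6+9) = Beta(9, 15).
For Beta(a, b) with a, b > 1 the mode is (a−1)/(a+b−2) = 8/22 ≈ 0.364.

p̂_MAP = 0.364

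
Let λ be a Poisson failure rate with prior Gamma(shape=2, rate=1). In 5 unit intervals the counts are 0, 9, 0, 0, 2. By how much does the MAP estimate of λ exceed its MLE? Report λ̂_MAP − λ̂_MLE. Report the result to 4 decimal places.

Σxᵢ = 11. Posterior is Gamma(13, 6); MAP = (13−1)/6 = 12/6 ≈ 2.00000.
MLE = x̄ = 11/5 ≈ 2.20000.
Difference = 12/6 − 11/5 = -1/5 ≈ -0.2000.

MAP − MLE = -0.2000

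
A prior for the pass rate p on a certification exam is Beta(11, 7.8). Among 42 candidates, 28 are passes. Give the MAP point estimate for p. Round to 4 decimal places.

p̂_MAP = 0.6463

Prior: Beta(11, 7.8).
Data: 28 successes in 42 trials. The binomial likelihood contributes p^28(1−p)^14, so the posterior is Beta(11+28, 7.8+14) = Beta(39, 21.8).
For Beta(a, b) with a, b > 1 the mode is (a−1)/(a+b−2) = 38/58.8 ≈ 0.6463.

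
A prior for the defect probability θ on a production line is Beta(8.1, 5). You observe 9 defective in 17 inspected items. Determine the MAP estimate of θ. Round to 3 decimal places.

Prior: Beta(8.1, 5).
Data: 9 successes in 17 trials. The binomial likelihood contributes θ^9(1−θ)^8, so the posterior is Beta(8.1+9, 5+8) = Beta(17.1, 13).
For Beta(a, b) with a, b > 1 the mode is (a−1)/(a+b−2) = 16.1/28.1 ≈ 0.573.

θ̂_MAP = 0.573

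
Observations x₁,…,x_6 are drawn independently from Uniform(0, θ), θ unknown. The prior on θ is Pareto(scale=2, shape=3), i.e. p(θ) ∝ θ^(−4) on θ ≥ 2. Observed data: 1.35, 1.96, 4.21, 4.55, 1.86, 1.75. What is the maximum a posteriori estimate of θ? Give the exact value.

θ̂_MAP = 4.55

The Uniform(0, θ) likelihood is θ^(−n) for θ ≥ max(xᵢ), zero otherwise. Here max(xᵢ) = 4.55.
Posterior ∝ θ^(−4) · θ^(−6) = θ^(−10) on θ ≥ max(2, 4.55) = 4.55.
This density is strictly decreasing in θ, so the posterior mode lies at the lower boundary of the support.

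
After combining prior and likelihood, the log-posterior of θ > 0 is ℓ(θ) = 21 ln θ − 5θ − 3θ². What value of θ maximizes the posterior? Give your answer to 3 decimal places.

ℓ'(θ) = 21/θ − 5 − 6θ. Setting this to zero and multiplying by θ: 6θ² + 5θ − 21 = 0.
θ = (−5 + √(5² + 4·6·21)) / (2·6) = (−5 + √529) / 12 = (−5 + 23)/12 = 3/2.
ℓ''(θ) = −21/θ² − 6 < 0, confirming a maximum.

θ̂_MAP = 1.500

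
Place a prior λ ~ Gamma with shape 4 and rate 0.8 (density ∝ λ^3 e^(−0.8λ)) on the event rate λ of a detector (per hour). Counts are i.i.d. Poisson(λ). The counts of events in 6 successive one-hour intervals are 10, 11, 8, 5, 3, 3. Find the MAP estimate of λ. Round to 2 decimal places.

Σxᵢ = 10+11+8+5+3+3 = 40, with n = 6.
Posterior ∝ λ^3e^(−0.8λ) · λ^40e^(−6λ) = λ^43e^(−6.8λ), i.e. Gamma(shape=44, rate=6.8).
The mode of a Gamma(a, b) with a ≥ 1 (shape–rate) is (a−1)/b = 43/6.8 ≈ 6.32.

λ̂_MAP = 6.32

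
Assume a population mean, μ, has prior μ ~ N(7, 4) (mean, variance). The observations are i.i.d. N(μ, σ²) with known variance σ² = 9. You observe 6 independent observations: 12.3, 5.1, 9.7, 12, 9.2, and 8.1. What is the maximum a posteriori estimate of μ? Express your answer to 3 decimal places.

n = 6; x̄ = (12.3 + 5.1 + 9.7 + 12 + 9.2 + 8.1)/6 = 56.4/6 = 9.4.
For a Normal prior and Normal likelihood with known variance, the posterior is Normal; its mode equals its mean, the precision-weighted average.
Prior precision 1/σ₀² = 1/4 = 0.25; data precision n/σ² = 6/9 = 2/3.
μ̂ = (0.25·7 + (2/3)·9.4) / (0.25 + 2/3) = (481/60)/(11/12) = 481/55 ≈ 8.745.

μ̂_MAP = 8.745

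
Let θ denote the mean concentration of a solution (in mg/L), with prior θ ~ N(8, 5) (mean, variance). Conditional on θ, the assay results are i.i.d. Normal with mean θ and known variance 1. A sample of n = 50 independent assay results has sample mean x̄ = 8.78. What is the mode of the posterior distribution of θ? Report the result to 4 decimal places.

n = 50, x̄ = 8.78.
For a Normal prior and Normal likelihood with known variance, the posterior is Normal; its mode equals its mean, the precision-weighted average.
Prior precision 1/σ₀² = 1/5 = 0.2; data precision n/σ² = 50/1 = 50.
θ̂ = (0.2·8 + 50·8.78) / (0.2 + 50) = 440.6/50.2 = 2203/251 ≈ 8.7769.

θ̂_MAP = 8.7769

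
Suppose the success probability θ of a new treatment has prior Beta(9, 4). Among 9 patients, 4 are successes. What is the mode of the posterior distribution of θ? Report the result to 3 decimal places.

Prior: Beta(9, 4).
Data: 4 successes in 9 trials. The binomial likelihood contributes θ^4(1−θ)^5, so the posterior is Beta(9+4, 4+5) = Beta(13, 9).
For Beta(a, b) with a, b > 1 the mode is (a−1)/(a+b−2) = 12/20 ≈ 0.600.

θ̂_MAP = 0.600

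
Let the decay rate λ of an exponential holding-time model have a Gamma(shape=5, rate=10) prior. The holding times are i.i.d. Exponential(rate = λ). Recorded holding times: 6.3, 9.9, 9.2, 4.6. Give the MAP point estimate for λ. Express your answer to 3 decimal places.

λ̂_MAP = 0.200

The Exponential(rate=λ) likelihood is ∝ λ^n e^(−λΣtᵢ). Here n = 4 and Σtᵢ = 6.3 + 9.9 + 9.2 + 4.6 = 30.
Posterior ∝ λ^4e^(−10λ) · λ^4e^(−30λ) = λ^8e^(−40λ), i.e. Gamma(9, 40).
Mode = (a−1)/b = 8/40 ≈ 0.200.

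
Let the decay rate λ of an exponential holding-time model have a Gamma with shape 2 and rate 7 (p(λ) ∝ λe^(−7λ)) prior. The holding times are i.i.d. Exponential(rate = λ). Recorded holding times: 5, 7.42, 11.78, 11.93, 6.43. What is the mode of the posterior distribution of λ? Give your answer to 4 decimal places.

λ̂_MAP = 0.1211

The Exponential(rate=λ) likelihood is ∝ λ^n e^(−λΣtᵢ). Here n = 5 and Σtᵢ = 5 + 7.42 + 11.78 + 11.93 + 6.43 = 42.56.
Posterior ∝ λe^(−7λ) · λ^5e^(−42.56λ) = λ^6e^(−49.56λ), i.e. Gamma(7, 49.56).
Mode = (a−1)/b = 6/49.56 ≈ 0.1211.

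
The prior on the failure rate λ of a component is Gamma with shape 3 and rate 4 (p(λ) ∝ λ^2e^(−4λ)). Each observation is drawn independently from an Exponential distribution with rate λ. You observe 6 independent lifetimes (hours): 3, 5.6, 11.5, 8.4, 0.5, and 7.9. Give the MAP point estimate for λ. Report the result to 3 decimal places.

The Exponential(rate=λ) likelihood is ∝ λ^n e^(−λΣtᵢ). Here n = 6 and Σtᵢ = 3 + 5.6 + 11.5 + 8.4 + 0.5 + 7.9 = 36.9.
Posterior ∝ λ^2e^(−4λ) · λ^6e^(−36.9λ) = λ^8e^(−40.9λ), i.e. Gamma(9, 40.9).
Mode = (a−1)/b = 8/40.9 ≈ 0.196.

λ̂_MAP = 0.196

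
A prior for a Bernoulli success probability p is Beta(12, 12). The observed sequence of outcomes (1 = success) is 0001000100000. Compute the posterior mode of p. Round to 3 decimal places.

Prior: Beta(12, 12).
Data: 2 successes in 13 trials (from the sequence). The binomial likelihood contributes p^2(1−p)^11, so the posterior is Beta(12+2, 12+11) = Beta(14, 23).
For Beta(a, b) with a, b > 1 the mode is (a−1)/(a+b−2) = 13/35 ≈ 0.371.

p̂_MAP = 0.371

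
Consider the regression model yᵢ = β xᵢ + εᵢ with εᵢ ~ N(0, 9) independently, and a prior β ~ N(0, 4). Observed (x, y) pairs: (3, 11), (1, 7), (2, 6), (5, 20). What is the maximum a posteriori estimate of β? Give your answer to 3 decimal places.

β̂_MAP = 3.685

log p(β | y) = −Σ(yᵢ − βxᵢ)²/(2·9) − β²/(2·4) + const.
Setting the derivative to zero: Σxᵢ(yᵢ − βxᵢ)/9 − β/4 = 0, so β = Σxᵢyᵢ / (Σxᵢ² + σ²/τ²).
Σxᵢyᵢ = 3·11 + 1·7 + 2·6 + 5·20 = 152; Σxᵢ² = 39; σ²/τ² = 2.25.
β̂_MAP = 152 / (39 + 2.25) = 152/41.25 ≈ 3.685.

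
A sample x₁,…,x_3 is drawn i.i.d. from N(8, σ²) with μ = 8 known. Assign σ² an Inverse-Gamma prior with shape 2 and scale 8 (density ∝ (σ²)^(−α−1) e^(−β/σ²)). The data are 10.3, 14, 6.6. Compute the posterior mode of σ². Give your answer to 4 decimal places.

σ̂²_MAP = 6.5833

Sum of squared deviations about the known mean: SS = (10.3−8)² + (14−8)² + (6.6−8)² = 43.25.
The Normal likelihood contributes (σ²)^(−n/2) exp(−SS/(2σ²)), so the posterior is Inverse-Gamma(α + n/2, β + SS/2) = Inverse-Gamma(3.5, 29.625).
The mode of Inverse-Gamma(a, b) is b/(a+1) = 29.625/4.5 ≈ 6.5833.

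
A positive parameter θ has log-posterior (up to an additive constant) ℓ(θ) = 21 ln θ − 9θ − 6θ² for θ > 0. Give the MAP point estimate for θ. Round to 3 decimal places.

θ̂_MAP = 1.000

ℓ'(θ) = 21/θ − 9 − 12θ. Setting this to zero and multiplying by θ: 12θ² + 9θ − 21 = 0.
θ = (−9 + √(9² + 4·12·21)) / (2·12) = (−9 + √1089) / 24 = (−9 + 33)/24 = 1.
ℓ''(θ) = −21/θ² − 12 < 0, confirming a maximum.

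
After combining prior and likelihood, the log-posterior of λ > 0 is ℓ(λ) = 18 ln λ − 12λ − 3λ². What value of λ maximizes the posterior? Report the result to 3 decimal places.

ℓ'(λ) = 18/λ − 12 − 6λ. Setting this to zero and multiplying by λ: 6λ² + 12λ − 18 = 0.
λ = (−12 + √(12² + 4·6·18)) / (2·6) = (−12 + √576) / 12 = (−12 + 24)/12 = 1.
ℓ''(λ) = −18/λ² − 6 < 0, confirming a maximum.

λ̂_MAP = 1.000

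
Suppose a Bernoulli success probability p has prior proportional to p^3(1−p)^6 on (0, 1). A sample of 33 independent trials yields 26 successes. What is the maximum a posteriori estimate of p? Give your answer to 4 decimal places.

p̂_MAP = 0.6905

The prior density ∝ p^3(1−p)^6 is the kernel of Beta(4, 7).
Data: 26 successes in 33 trials. The binomial likelihood contributes p^26(1−p)^7, so the posterior is Beta(4+26, 7+7) = Beta(30, 14).
For Beta(a, b) with a, b > 1 the mode is (a−1)/(a+b−2) = 29/42 ≈ 0.6905.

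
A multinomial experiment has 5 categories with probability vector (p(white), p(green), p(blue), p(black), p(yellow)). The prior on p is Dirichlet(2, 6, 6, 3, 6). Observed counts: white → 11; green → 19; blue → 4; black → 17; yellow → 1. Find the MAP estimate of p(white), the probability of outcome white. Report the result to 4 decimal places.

MAP estimate of p(white) = 0.1714

The posterior is Dirichlet(αᵢ + nᵢ) = Dirichlet(13, 25, 10, 20, 7).
For a Dirichlet(a₁,…,a_K) with all aᵢ > 1, the mode has j-th component (aⱼ − 1)/(Σaᵢ − K).
Here Σaᵢ = 75 and K = 5, so p(white) = (13 − 1)/(75 − 5) = 12/70 ≈ 0.1714.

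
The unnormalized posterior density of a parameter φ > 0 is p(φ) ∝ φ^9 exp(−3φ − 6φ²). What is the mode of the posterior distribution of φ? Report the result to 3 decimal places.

ℓ'(φ) = 9/φ − 3 − 12φ. Setting this to zero and multiplying by φ: 12φ² + 3φ − 9 = 0.
φ = (−3 + √(3² + 4·12·9)) / (2·12) = (−3 + √441) / 24 = (−3 + 21)/24 = 3/4.
ℓ''(φ) = −9/φ² − 12 < 0, confirming a maximum.

φ̂_MAP = 0.750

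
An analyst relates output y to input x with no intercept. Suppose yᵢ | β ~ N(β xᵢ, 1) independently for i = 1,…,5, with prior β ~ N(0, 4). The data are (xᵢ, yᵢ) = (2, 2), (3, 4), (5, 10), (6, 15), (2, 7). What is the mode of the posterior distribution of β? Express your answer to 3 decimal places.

log p(β | y) = −Σ(yᵢ − βxᵢ)²/(2·1) − β²/(2·4) + const.
Setting the derivative to zero: Σxᵢ(yᵢ − βxᵢ)/1 − β/4 = 0, so β = Σxᵢyᵢ / (Σxᵢ² + σ²/τ²).
Σxᵢyᵢ = 2·2 + 3·4 + 5·10 + 6·15 + 2·7 = 170; Σxᵢ² = 78; σ²/τ² = 0.25.
β̂_MAP = 170 / (78 + 0.25) = 170/78.25 ≈ 2.173.

β̂_MAP = 2.173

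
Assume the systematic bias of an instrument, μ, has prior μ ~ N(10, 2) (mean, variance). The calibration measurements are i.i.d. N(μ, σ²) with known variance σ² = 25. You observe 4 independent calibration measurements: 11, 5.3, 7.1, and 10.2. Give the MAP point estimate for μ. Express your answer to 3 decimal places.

μ̂_MAP = 9.612

n = 4; x̄ = (11 + 5.3 + 7.1 + 10.2)/4 = 33.6/4 = 8.4.
For a Normal prior and Normal likelihood with known variance, the posterior is Normal; its mode equals its mean, the precision-weighted average.
Prior precision 1/σ₀² = 1/2 = 0.5; data precision n/σ² = 4/25 = 0.16.
μ̂ = (0.5·10 + 0.16·8.4) / (0.5 + 0.16) = 6.344/0.66 = 1586/165 ≈ 9.612.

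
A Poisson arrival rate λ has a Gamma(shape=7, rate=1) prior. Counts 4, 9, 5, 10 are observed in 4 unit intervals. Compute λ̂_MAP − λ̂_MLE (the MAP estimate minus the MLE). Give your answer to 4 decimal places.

Σxᵢ = 28. Posterior is Gamma(35, 5); MAP = (35−1)/5 = 34/5 ≈ 6.80000.
MLE = x̄ = 28/4 ≈ 7.00000.
Difference = 34/5 − 28/4 = -1/5 ≈ -0.2000.

MAP − MLE = -0.2000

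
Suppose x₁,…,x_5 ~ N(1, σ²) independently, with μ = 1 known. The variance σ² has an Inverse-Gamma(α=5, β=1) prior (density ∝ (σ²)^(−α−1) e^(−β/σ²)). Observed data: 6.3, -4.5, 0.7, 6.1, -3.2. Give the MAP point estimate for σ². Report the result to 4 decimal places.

Sum of squared deviations about the known mean: SS = (6.3−1)² + (-4.5−1)² + (0.7−1)² + (6.1−1)² + (-3.2−1)² = 102.08.
The Normal likelihood contributes (σ²)^(−n/2) exp(−SS/(2σ²)), so the posterior is Inverse-Gamma(α + n/2, β + SS/2) = Inverse-Gamma(7.5, 52.04).
The mode of Inverse-Gamma(a, b) is b/(a+1) = 52.04/8.5 ≈ 6.1224.

σ̂²_MAP = 6.1224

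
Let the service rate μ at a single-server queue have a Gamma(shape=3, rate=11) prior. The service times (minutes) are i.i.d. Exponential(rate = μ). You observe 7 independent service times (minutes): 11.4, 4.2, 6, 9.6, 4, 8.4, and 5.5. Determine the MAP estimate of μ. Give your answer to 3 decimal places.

μ̂_MAP = 0.150

The Exponential(rate=μ) likelihood is ∝ μ^n e^(−μΣtᵢ). Here n = 7 and Σtᵢ = 11.4 + 4.2 + 6 + 9.6 + 4 + 8.4 + 5.5 = 49.1.
Posterior ∝ μ^2e^(−11μ) · μ^7e^(−49.1μ) = μ^9e^(−60.1μ), i.e. Gamma(10, 60.1).
Mode = (a−1)/b = 9/60.1 ≈ 0.150.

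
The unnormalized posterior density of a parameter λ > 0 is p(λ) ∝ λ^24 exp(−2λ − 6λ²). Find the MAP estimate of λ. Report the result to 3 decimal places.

λ̂_MAP = 1.333

ℓ'(λ) = 24/λ − 2 − 12λ. Setting this to zero and multiplying by λ: 12λ² + 2λ − 24 = 0.
λ = (−2 + √(2² + 4·12·24)) / (2·12) = (−2 + √1156) / 24 = (−2 + 34)/24 = 4/3.
ℓ''(λ) = −24/λ² − 12 < 0, confirming a maximum.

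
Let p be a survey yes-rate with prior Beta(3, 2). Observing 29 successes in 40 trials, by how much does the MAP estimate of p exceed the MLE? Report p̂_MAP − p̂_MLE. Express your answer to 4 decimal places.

MAP − MLE = -0.0041

Posterior is Beta(32, 13); MAP = (32−1)/(45−2) = 31/43 ≈ 0.72093.
MLE ignores the prior: p̂_MLE = k/n = 29/40 ≈ 0.72500.
Difference = 31/43 − 29/40 = -7/1720 ≈ -0.0041.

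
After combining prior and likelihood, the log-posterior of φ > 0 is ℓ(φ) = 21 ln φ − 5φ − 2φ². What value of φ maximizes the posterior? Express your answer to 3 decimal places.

ℓ'(φ) = 21/φ − 5 − 4φ. Setting this to zero and multiplying by φ: 4φ² + 5φ − 21 = 0.
φ = (−5 + √(5² + 4·4·21)) / (2·4) = (−5 + √361) / 8 = (−5 + 19)/8 = 7/4.
ℓ''(φ) = −21/φ² − 4 < 0, confirming a maximum.

φ̂_MAP = 1.750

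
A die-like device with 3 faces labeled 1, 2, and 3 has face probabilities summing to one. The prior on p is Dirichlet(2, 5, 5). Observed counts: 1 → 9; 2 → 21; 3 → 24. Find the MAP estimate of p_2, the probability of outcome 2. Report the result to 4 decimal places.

MAP estimate: 0.3968

The posterior is Dirichlet(αᵢ + nᵢ) = Dirichlet(11, 26, 29).
For a Dirichlet(a₁,…,a_K) with all aᵢ > 1, the mode has j-th component (aⱼ − 1)/(Σaᵢ − K).
Here Σaᵢ = 66 and K = 3, so p_2 = (26 − 1)/(66 − 3) = 25/63 ≈ 0.3968.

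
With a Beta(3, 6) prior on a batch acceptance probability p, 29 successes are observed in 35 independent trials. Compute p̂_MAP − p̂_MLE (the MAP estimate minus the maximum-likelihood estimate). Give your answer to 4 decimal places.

MAP − MLE = -0.0905

Posterior is Beta(32, 12); MAP = (32−1)/(44−2) = 31/42 ≈ 0.73810.
MLE ignores the prior: p̂_MLE = k/n = 29/35 ≈ 0.82857.
Difference = 31/42 − 29/35 = -19/210 ≈ -0.0905.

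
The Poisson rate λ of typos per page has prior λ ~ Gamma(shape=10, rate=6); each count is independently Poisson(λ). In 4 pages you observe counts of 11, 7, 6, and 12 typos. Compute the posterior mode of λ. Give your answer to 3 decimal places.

λ̂_MAP = 4.500

Σxᵢ = 11+7+6+12 = 36, with n = 4.
Posterior ∝ λ^9e^(−6λ) · λ^36e^(−4λ) = λ^45e^(−10λ), i.e. Gamma(shape=46, rate=10).
The mode of a Gamma(a, b) with a ≥ 1 (shape–rate) is (a−1)/b = 45/10 ≈ 4.500.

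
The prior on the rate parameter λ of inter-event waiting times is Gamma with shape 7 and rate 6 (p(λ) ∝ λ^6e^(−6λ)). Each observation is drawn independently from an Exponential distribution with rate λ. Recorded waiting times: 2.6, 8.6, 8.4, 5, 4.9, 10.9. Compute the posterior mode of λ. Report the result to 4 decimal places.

λ̂_MAP = 0.2586

The Exponential(rate=λ) likelihood is ∝ λ^n e^(−λΣtᵢ). Here n = 6 and Σtᵢ = 2.6 + 8.6 + 8.4 + 5 + 4.9 + 10.9 = 40.4.
Posterior ∝ λ^6e^(−6λ) · λ^6e^(−40.4λ) = λ^12e^(−46.4λ), i.e. Gamma(13, 46.4).
Mode = (a−1)/b = 12/46.4 ≈ 0.2586.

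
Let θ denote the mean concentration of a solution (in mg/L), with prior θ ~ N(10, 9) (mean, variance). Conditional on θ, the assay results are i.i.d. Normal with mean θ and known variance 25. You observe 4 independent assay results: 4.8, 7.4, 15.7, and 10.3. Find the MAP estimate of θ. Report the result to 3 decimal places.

n = 4; x̄ = (4.8 + 7.4 + 15.7 + 10.3)/4 = 38.2/4 = 9.55.
For a Normal prior and Normal likelihood with known variance, the posterior is Normal; its mode equals its mean, the precision-weighted average.
Prior precision 1/σ₀² = 1/9; data precision n/σ² = 4/25 = 0.16.
θ̂ = ((1/9)·10 + 0.16·9.55) / (1/9 + 0.16) = (2969/1125)/(61/225) = 2969/305 ≈ 9.734.

θ̂_MAP = 9.734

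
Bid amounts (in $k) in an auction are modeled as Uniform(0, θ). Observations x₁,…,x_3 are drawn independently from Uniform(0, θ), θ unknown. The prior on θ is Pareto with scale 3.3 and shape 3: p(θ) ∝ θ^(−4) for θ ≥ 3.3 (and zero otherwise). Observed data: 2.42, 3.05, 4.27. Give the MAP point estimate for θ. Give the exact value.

The Uniform(0, θ) likelihood is θ^(−n) for θ ≥ max(xᵢ), zero otherwise. Here max(xᵢ) = 4.27.
Posterior ∝ θ^(−4) · θ^(−3) = θ^(−7) on θ ≥ max(3.3, 4.27) = 4.27.
This density is strictly decreasing in θ, so the posterior mode lies at the lower boundary of the support.

θ̂_MAP = 4.27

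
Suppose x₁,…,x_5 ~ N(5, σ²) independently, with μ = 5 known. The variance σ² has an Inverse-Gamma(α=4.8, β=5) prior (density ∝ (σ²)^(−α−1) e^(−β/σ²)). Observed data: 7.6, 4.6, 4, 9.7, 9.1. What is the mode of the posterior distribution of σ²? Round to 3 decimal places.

Sum of squared deviations about the known mean: SS = (7.6−5)² + (4.6−5)² + (4−5)² + (9.7−5)² + (9.1−5)² = 46.82.
The Normal likelihood contributes (σ²)^(−n/2) exp(−SS/(2σ²)), so the posterior is Inverse-Gamma(α + n/2, β + SS/2) = Inverse-Gamma(7.3, 28.41).
The mode of Inverse-Gamma(a, b) is b/(a+1) = 28.41/8.3 ≈ 3.423.

σ̂²_MAP = 3.423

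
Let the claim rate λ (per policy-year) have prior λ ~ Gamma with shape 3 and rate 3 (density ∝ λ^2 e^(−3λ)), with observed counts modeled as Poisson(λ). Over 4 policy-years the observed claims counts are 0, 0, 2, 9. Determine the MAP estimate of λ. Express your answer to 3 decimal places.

Σxᵢ = 0+0+2+9 = 11, with n = 4.
Posterior ∝ λ^2e^(−3λ) · λ^11e^(−4λ) = λ^13e^(−7λ), i.e. Gamma(shape=14, rate=7).
The mode of a Gamma(a, b) with a ≥ 1 (shape–rate) is (a−1)/b = 13/7 ≈ 1.857.

λ̂_MAP = 1.857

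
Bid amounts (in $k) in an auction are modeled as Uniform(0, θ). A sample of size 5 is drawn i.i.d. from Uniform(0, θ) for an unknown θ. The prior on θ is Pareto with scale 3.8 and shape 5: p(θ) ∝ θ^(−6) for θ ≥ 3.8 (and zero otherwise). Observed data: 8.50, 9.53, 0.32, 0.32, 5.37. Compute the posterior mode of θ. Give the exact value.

The Uniform(0, θ) likelihood is θ^(−n) for θ ≥ max(xᵢ), zero otherwise. Here max(xᵢ) = 9.53.
Posterior ∝ θ^(−6) · θ^(−5) = θ^(−11) on θ ≥ max(3.8, 9.53) = 9.53.
This density is strictly decreasing in θ, so the posterior mode lies at the lower boundary of the support.

θ̂_MAP = 9.53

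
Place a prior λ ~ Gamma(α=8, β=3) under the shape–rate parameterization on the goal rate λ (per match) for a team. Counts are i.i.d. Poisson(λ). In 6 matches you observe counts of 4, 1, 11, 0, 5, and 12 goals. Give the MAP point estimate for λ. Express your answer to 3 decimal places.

λ̂_MAP = 4.444

Σxᵢ = 4+1+11+0+5+12 = 33, with n = 6.
Posterior ∝ λ^7e^(−3λ) · λ^33e^(−6λ) = λ^40e^(−9λ), i.e. Gamma(shape=41, rate=9).
The mode of a Gamma(a, b) with a ≥ 1 (shape–rate) is (a−1)/b = 40/9 ≈ 4.444.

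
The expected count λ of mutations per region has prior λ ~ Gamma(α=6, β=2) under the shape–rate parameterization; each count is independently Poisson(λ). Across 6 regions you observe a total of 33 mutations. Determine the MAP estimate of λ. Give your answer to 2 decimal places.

λ̂_MAP = 4.75

Σxᵢ = 33, n = 6.
Posterior ∝ λ^5e^(−2λ) · λ^33e^(−6λ) = λ^38e^(−8λ), i.e. Gamma(shape=39, rate=8).
The mode of a Gamma(a, b) with a ≥ 1 (shape–rate) is (a−1)/b = 38/8 ≈ 4.75.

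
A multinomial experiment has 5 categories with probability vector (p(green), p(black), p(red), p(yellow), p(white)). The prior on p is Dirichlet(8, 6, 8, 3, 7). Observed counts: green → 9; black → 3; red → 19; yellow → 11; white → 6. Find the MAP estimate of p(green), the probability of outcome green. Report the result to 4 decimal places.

The posterior is Dirichlet(αᵢ + nᵢ) = Dirichlet(17, 9, 27, 14, 13).
For a Dirichlet(a₁,…,a_K) with all aᵢ > 1, the mode has j-th component (aⱼ − 1)/(Σaᵢ − K).
Here Σaᵢ = 80 and K = 5, so p(green) = (17 − 1)/(80 − 5) = 16/75 ≈ 0.2133.

MAP estimate of p(green) = 0.2133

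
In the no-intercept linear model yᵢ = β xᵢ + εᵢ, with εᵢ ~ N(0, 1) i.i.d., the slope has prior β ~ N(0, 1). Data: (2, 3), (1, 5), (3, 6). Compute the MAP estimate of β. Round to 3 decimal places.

log p(β | y) = −Σ(yᵢ − βxᵢ)²/(2·1) − β²/(2·1) + const.
Setting the derivative to zero: Σxᵢ(yᵢ − βxᵢ)/1 − β/1 = 0, so β = Σxᵢyᵢ / (Σxᵢ² + σ²/τ²).
Σxᵢyᵢ = 2·3 + 1·5 + 3·6 = 29; Σxᵢ² = 14; σ²/τ² = 1.
β̂_MAP = 29 / (14 + 1) = 29/15 ≈ 1.933.

β̂_MAP = 1.933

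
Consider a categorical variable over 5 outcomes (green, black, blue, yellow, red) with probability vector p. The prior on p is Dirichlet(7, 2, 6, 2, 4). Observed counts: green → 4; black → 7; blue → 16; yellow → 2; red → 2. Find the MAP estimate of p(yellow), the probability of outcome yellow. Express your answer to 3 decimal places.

MAP estimate of p(yellow) = 0.064

The posterior is Dirichlet(αᵢ + nᵢ) = Dirichlet(11, 9, 22, 4, 6).
For a Dirichlet(a₁,…,a_K) with all aᵢ > 1, the mode has j-th component (aⱼ − 1)/(Σaᵢ − K).
Here Σaᵢ = 52 and K = 5, so p(yellow) = (4 − 1)/(52 − 5) = 3/47 ≈ 0.064.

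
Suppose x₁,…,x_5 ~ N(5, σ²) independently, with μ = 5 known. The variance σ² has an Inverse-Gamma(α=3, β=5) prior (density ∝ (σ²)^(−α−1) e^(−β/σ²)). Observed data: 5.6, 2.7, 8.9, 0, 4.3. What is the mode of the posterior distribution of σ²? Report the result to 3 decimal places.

Sum of squared deviations about the known mean: SS = (5.6−5)² + (2.7−5)² + (8.9−5)² + (0−5)² + (4.3−5)² = 46.35.
The Normal likelihood contributes (σ²)^(−n/2) exp(−SS/(2σ²)), so the posterior is Inverse-Gamma(α + n/2, β + SS/2) = Inverse-Gamma(5.5, 28.175).
The mode of Inverse-Gamma(a, b) is b/(a+1) = 28.175/6.5 ≈ 4.335.

σ̂²_MAP = 4.335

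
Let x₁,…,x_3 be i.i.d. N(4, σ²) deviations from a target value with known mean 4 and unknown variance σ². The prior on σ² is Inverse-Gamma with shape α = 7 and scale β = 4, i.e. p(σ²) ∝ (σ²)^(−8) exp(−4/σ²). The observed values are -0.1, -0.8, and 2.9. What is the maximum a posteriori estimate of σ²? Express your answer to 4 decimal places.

Sum of squared deviations about the known mean: SS = (-0.1−4)² + (-0.8−4)² + (2.9−4)² = 41.06.
The Normal likelihood contributes (σ²)^(−n/2) exp(−SS/(2σ²)), so the posterior is Inverse-Gamma(α + n/2, β + SS/2) = Inverse-Gamma(8.5, 24.53).
The mode of Inverse-Gamma(a, b) is b/(a+1) = 24.53/9.5 ≈ 2.5821.

σ̂²_MAP = 2.5821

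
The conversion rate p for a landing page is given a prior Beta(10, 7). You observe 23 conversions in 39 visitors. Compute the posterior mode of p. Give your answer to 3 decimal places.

p̂_MAP = 0.593

Prior: Beta(10, 7).
Data: 23 successes in 39 trials. The binomial likelihood contributes p^23(1−p)^16, so the posterior is Beta(10+23, 7+16) = Beta(33, 23).
For Beta(a, b) with a, b > 1 the mode is (a−1)/(a+b−2) = 32/54 ≈ 0.593.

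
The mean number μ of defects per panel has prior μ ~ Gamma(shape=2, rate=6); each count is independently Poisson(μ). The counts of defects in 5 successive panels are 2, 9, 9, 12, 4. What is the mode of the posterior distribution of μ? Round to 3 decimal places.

Σxᵢ = 2+9+9+12+4 = 36, with n = 5.
Posterior ∝ μe^(−6μ) · μ^36e^(−5μ) = μ^37e^(−11μ), i.e. Gamma(shape=38, rate=11).
The mode of a Gamma(a, b) with a ≥ 1 (shape–rate) is (a−1)/b = 37/11 ≈ 3.364.

μ̂_MAP = 3.364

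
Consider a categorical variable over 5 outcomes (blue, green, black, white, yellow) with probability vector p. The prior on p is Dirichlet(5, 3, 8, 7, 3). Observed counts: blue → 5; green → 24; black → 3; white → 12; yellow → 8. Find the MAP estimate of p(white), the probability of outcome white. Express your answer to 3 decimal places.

The posterior is Dirichlet(αᵢ + nᵢ) = Dirichlet(10, 27, 11, 19, 11).
For a Dirichlet(a₁,…,a_K) with all aᵢ > 1, the mode has j-th component (aⱼ − 1)/(Σaᵢ − K).
Here Σaᵢ = 78 and K = 5, so p(white) = (19 − 1)/(78 − 5) = 18/73 ≈ 0.247.

MAP estimate of p(white) = 0.247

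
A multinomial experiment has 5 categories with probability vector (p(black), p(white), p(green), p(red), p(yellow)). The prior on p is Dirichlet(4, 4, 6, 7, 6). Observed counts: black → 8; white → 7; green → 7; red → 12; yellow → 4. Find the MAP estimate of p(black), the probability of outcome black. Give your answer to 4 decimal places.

MAP estimate of p(black) = 0.1833

The posterior is Dirichlet(αᵢ + nᵢ) = Dirichlet(12, 11, 13, 19, 10).
For a Dirichlet(a₁,…,a_K) with all aᵢ > 1, the mode has j-th component (aⱼ − 1)/(Σaᵢ − K).
Here Σaᵢ = 65 and K = 5, so p(black) = (12 − 1)/(65 − 5) = 11/60 ≈ 0.1833.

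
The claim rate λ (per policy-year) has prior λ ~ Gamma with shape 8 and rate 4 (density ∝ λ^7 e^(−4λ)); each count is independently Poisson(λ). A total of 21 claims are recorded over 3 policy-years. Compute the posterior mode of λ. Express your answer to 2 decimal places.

λ̂_MAP = 4.00

Σxᵢ = 21, n = 3.
Posterior ∝ λ^7e^(−4λ) · λ^21e^(−3λ) = λ^28e^(−7λ), i.e. Gamma(shape=29, rate=7).
The mode of a Gamma(a, b) with a ≥ 1 (shape–rate) is (a−1)/b = 28/7 ≈ 4.00.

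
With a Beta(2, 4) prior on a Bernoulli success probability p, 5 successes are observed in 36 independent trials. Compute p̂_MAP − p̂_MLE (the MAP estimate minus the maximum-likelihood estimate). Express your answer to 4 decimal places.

MAP − MLE = 0.0111

Posterior is Beta(7, 35); MAP = (7−1)/(42−2) = 6/40 ≈ 0.15000.
MLE ignores the prior: p̂_MLE = k/n = 5/36 ≈ 0.13889.
Difference = 6/40 − 5/36 = 1/90 ≈ 0.0111.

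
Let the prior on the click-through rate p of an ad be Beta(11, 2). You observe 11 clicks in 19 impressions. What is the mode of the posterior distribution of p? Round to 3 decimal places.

p̂_MAP = 0.700

Prior: Beta(11, 2).
Data: 11 successes in 19 trials. The binomial likelihood contributes p^11(1−p)^8, so the posterior is Beta(11+11, 2+8) = Beta(22, 10).
For Beta(a, b) with a, b > 1 the mode is (a−1)/(a+b−2) = 21/30 ≈ 0.700.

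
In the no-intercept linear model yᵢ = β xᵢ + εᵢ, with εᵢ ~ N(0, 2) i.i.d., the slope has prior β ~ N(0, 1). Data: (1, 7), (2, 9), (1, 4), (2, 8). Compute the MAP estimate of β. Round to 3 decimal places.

β̂_MAP = 3.750

log p(β | y) = −Σ(yᵢ − βxᵢ)²/(2·2) − β²/(2·1) + const.
Setting the derivative to zero: Σxᵢ(yᵢ − βxᵢ)/2 − β/1 = 0, so β = Σxᵢyᵢ / (Σxᵢ² + σ²/τ²).
Σxᵢyᵢ = 1·7 + 2·9 + 1·4 + 2·8 = 45; Σxᵢ² = 10; σ²/τ² = 2.
β̂_MAP = 45 / (10 + 2) = 45/12 ≈ 3.750.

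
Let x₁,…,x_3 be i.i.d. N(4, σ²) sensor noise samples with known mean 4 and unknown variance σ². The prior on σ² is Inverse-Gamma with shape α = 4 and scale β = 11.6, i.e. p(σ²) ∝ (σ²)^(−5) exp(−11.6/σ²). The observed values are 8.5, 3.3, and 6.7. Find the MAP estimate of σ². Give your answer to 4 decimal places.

σ̂²_MAP = 3.9408

Sum of squared deviations about the known mean: SS = (8.5−4)² + (3.3−4)² + (6.7−4)² = 28.03.
The Normal likelihood contributes (σ²)^(−n/2) exp(−SS/(2σ²)), so the posterior is Inverse-Gamma(α + n/2, β + SS/2) = Inverse-Gamma(5.5, 25.615).
The mode of Inverse-Gamma(a, b) is b/(a+1) = 25.615/6.5 ≈ 3.9408.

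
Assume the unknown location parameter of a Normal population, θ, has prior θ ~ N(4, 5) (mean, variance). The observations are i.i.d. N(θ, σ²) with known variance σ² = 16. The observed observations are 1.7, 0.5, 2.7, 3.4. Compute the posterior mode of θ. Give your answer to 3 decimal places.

θ̂_MAP = 2.931

n = 4; x̄ = (1.7 + 0.5 + 2.7 + 3.4)/4 = 8.3/4 = 2.075.
For a Normal prior and Normal likelihood with known variance, the posterior is Normal; its mode equals its mean, the precision-weighted average.
Prior precision 1/σ₀² = 1/5 = 0.2; data precision n/σ² = 4/16 = 0.25.
θ̂ = (0.2·4 + 0.25·2.075) / (0.2 + 0.25) = 1.31875/0.45 = 211/72 ≈ 2.931.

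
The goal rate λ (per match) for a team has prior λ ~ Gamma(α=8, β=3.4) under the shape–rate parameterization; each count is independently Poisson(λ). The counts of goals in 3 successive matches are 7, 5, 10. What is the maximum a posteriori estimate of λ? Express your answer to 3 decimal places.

λ̂_MAP = 4.531

Σxᵢ = 7+5+10 = 22, with n = 3.
Posterior ∝ λ^7e^(−3.4λ) · λ^22e^(−3λ) = λ^29e^(−6.4λ), i.e. Gamma(shape=30, rate=6.4).
The mode of a Gamma(a, b) with a ≥ 1 (shape–rate) is (a−1)/b = 29/6.4 ≈ 4.531.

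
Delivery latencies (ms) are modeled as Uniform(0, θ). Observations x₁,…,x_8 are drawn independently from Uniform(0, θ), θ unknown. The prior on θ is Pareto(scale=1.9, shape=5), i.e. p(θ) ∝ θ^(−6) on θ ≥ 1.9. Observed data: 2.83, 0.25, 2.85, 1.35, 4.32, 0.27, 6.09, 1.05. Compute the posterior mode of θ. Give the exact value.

The Uniform(0, θ) likelihood is θ^(−n) for θ ≥ max(xᵢ), zero otherwise. Here max(xᵢ) = 6.09.
Posterior ∝ θ^(−6) · θ^(−8) = θ^(−14) on θ ≥ max(1.9, 6.09) = 6.09.
This density is strictly decreasing in θ, so the posterior mode lies at the lower boundary of the support.

θ̂_MAP = 6.09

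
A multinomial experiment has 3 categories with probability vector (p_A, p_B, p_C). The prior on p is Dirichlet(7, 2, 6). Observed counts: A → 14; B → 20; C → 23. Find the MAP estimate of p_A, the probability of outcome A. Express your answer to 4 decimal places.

MAP estimate of p_A = 0.2899

The posterior is Dirichlet(αᵢ + nᵢ) = Dirichlet(21, 22, 29).
For a Dirichlet(a₁,…,a_K) with all aᵢ > 1, the mode has j-th component (aⱼ − 1)/(Σaᵢ − K).
Here Σaᵢ = 72 and K = 3, so p_A = (21 − 1)/(72 − 3) = 20/69 ≈ 0.2899.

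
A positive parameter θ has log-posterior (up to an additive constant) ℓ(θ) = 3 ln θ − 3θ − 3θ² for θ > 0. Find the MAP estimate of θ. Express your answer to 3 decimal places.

ℓ'(θ) = 3/θ − 3 − 6θ. Setting this to zero and multiplying by θ: 6θ² + 3θ − 3 = 0.
θ = (−3 + √(3² + 4·6·3)) / (2·6) = (−3 + √81) / 12 = (−3 + 9)/12 = 1/2.
ℓ''(θ) = −3/θ² − 6 < 0, confirming a maximum.

θ̂_MAP = 0.500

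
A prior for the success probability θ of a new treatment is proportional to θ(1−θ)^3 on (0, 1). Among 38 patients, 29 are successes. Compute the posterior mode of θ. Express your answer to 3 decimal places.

The prior density ∝ θ(1−θ)^3 is the kernel of Beta(2, 4).
Data: 29 successes in 38 trials. The binomial likelihood contributes θ^29(1−θ)^9, so the posterior is Beta(2+29, 4+9) = Beta(31, 13).
For Beta(a, b) with a, b > 1 the mode is (a−1)/(a+b−2) = 30/42 ≈ 0.714.

θ̂_MAP = 0.714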